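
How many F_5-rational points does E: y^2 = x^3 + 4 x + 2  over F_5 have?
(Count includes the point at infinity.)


For each x in F_5, count y with y^2 = x^3 + 4 x + 2 mod 5:
  x = 3: RHS = 1, y in [1, 4]  -> 2 point(s)
Affine points: 2. Add the point at infinity: total = 3.

#E(F_5) = 3


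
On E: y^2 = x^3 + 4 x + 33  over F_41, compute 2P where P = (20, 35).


k = 2 = 10_2 (binary, LSB first: 01)
Double-and-add from P = (20, 35):
  bit 0 = 0: acc unchanged = O
  bit 1 = 1: acc = O + (0, 22) = (0, 22)

2P = (0, 22)


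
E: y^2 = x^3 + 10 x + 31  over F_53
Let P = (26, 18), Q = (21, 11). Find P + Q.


P != Q, so use the chord formula.
s = (y2 - y1) / (x2 - x1) = (46) / (48) mod 53 = 12
x3 = s^2 - x1 - x2 mod 53 = 12^2 - 26 - 21 = 44
y3 = s (x1 - x3) - y1 mod 53 = 12 * (26 - 44) - 18 = 31

P + Q = (44, 31)


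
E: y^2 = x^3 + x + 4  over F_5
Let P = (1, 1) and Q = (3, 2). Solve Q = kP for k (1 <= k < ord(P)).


Enumerate multiples of P until we hit Q = (3, 2):
  1P = (1, 1)
  2P = (2, 2)
  3P = (3, 2)
Match found at i = 3.

k = 3


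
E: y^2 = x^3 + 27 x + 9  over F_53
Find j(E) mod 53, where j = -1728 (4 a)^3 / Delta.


Delta = -16(4 a^3 + 27 b^2) mod 53 = 33
-1728 * (4 a)^3 = -1728 * (4*27)^3 mod 53 = 9
j = 9 * 33^(-1) mod 53 = 34

j = 34 (mod 53)


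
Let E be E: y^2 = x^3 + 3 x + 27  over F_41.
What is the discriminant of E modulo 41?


4 a^3 + 27 b^2 = 4*3^3 + 27*27^2 = 108 + 19683 = 19791
Delta = -16 * (19791) = -316656
Delta mod 41 = 28

Delta = 28 (mod 41)


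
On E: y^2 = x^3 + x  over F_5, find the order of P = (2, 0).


Compute successive multiples of P until we hit O:
  1P = (2, 0)
  2P = O

ord(P) = 2


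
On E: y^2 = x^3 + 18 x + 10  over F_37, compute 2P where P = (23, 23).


Doubling: s = (3 x1^2 + a) / (2 y1)
s = (3*23^2 + 18) / (2*23) mod 37 = 18
x3 = s^2 - 2 x1 mod 37 = 18^2 - 2*23 = 19
y3 = s (x1 - x3) - y1 mod 37 = 18 * (23 - 19) - 23 = 12

2P = (19, 12)


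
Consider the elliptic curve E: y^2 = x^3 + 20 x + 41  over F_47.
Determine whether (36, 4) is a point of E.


Check whether y^2 = x^3 + 20 x + 41 (mod 47) for (x, y) = (36, 4).
LHS: y^2 = 4^2 mod 47 = 16
RHS: x^3 + 20 x + 41 = 36^3 + 20*36 + 41 mod 47 = 41
LHS != RHS

No, not on the curve


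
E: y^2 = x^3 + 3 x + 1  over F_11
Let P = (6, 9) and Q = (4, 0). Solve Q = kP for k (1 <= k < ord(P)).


Enumerate multiples of P until we hit Q = (4, 0):
  1P = (6, 9)
  2P = (8, 8)
  3P = (0, 10)
  4P = (9, 8)
  5P = (1, 4)
  6P = (5, 3)
  7P = (3, 9)
  8P = (2, 2)
  9P = (4, 0)
Match found at i = 9.

k = 9


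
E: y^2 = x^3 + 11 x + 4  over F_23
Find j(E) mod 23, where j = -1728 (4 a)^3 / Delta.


Delta = -16(4 a^3 + 27 b^2) mod 23 = 19
-1728 * (4 a)^3 = -1728 * (4*11)^3 mod 23 = 1
j = 1 * 19^(-1) mod 23 = 17

j = 17 (mod 23)


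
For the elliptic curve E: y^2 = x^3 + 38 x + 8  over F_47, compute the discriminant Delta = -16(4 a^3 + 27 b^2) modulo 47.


4 a^3 + 27 b^2 = 4*38^3 + 27*8^2 = 219488 + 1728 = 221216
Delta = -16 * (221216) = -3539456
Delta mod 47 = 20

Delta = 20 (mod 47)


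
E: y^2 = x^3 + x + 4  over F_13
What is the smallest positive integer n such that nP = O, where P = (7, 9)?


Compute successive multiples of P until we hit O:
  1P = (7, 9)
  2P = (0, 11)
  3P = (9, 12)
  4P = (9, 1)
  5P = (0, 2)
  6P = (7, 4)
  7P = O

ord(P) = 7


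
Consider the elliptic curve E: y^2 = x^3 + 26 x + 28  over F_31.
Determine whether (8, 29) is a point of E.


Check whether y^2 = x^3 + 26 x + 28 (mod 31) for (x, y) = (8, 29).
LHS: y^2 = 29^2 mod 31 = 4
RHS: x^3 + 26 x + 28 = 8^3 + 26*8 + 28 mod 31 = 4
LHS = RHS

Yes, on the curve


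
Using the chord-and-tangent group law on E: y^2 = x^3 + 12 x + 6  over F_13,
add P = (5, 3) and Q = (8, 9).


P != Q, so use the chord formula.
s = (y2 - y1) / (x2 - x1) = (6) / (3) mod 13 = 2
x3 = s^2 - x1 - x2 mod 13 = 2^2 - 5 - 8 = 4
y3 = s (x1 - x3) - y1 mod 13 = 2 * (5 - 4) - 3 = 12

P + Q = (4, 12)


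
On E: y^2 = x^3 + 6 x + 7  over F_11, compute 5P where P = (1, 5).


k = 5 = 101_2 (binary, LSB first: 101)
Double-and-add from P = (1, 5):
  bit 0 = 1: acc = O + (1, 5) = (1, 5)
  bit 1 = 0: acc unchanged = (1, 5)
  bit 2 = 1: acc = (1, 5) + (10, 0) = (9, 8)

5P = (9, 8)


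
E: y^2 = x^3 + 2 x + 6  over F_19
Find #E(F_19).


For each x in F_19, count y with y^2 = x^3 + 2 x + 6 mod 19:
  x = 0: RHS = 6, y in [5, 14]  -> 2 point(s)
  x = 1: RHS = 9, y in [3, 16]  -> 2 point(s)
  x = 3: RHS = 1, y in [1, 18]  -> 2 point(s)
  x = 6: RHS = 6, y in [5, 14]  -> 2 point(s)
  x = 10: RHS = 0, y in [0]  -> 1 point(s)
  x = 13: RHS = 6, y in [5, 14]  -> 2 point(s)
  x = 14: RHS = 4, y in [2, 17]  -> 2 point(s)
  x = 16: RHS = 11, y in [7, 12]  -> 2 point(s)
Affine points: 15. Add the point at infinity: total = 16.

#E(F_19) = 16


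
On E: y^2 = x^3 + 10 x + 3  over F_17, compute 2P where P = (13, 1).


Doubling: s = (3 x1^2 + a) / (2 y1)
s = (3*13^2 + 10) / (2*1) mod 17 = 12
x3 = s^2 - 2 x1 mod 17 = 12^2 - 2*13 = 16
y3 = s (x1 - x3) - y1 mod 17 = 12 * (13 - 16) - 1 = 14

2P = (16, 14)


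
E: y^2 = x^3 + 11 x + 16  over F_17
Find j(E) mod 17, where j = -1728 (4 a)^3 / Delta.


Delta = -16(4 a^3 + 27 b^2) mod 17 = 13
-1728 * (4 a)^3 = -1728 * (4*11)^3 mod 17 = 16
j = 16 * 13^(-1) mod 17 = 13

j = 13 (mod 17)


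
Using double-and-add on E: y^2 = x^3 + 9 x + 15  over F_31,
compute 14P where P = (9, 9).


k = 14 = 1110_2 (binary, LSB first: 0111)
Double-and-add from P = (9, 9):
  bit 0 = 0: acc unchanged = O
  bit 1 = 1: acc = O + (23, 12) = (23, 12)
  bit 2 = 1: acc = (23, 12) + (13, 2) = (27, 15)
  bit 3 = 1: acc = (27, 15) + (30, 6) = (14, 8)

14P = (14, 8)


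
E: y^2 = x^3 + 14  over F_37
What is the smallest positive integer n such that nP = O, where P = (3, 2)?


Compute successive multiples of P until we hit O:
  1P = (3, 2)
  2P = (28, 5)
  3P = (13, 19)
  4P = (25, 5)
  5P = (12, 22)
  6P = (21, 32)
  7P = (24, 0)
  8P = (21, 5)
  ... (continuing to 14P)
  14P = O

ord(P) = 14


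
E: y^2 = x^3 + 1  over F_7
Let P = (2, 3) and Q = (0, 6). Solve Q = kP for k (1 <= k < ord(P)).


Enumerate multiples of P until we hit Q = (0, 6):
  1P = (2, 3)
  2P = (0, 1)
  3P = (6, 0)
  4P = (0, 6)
Match found at i = 4.

k = 4


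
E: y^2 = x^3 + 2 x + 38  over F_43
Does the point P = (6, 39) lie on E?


Check whether y^2 = x^3 + 2 x + 38 (mod 43) for (x, y) = (6, 39).
LHS: y^2 = 39^2 mod 43 = 16
RHS: x^3 + 2 x + 38 = 6^3 + 2*6 + 38 mod 43 = 8
LHS != RHS

No, not on the curve


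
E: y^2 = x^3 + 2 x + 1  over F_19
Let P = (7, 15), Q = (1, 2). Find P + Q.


P != Q, so use the chord formula.
s = (y2 - y1) / (x2 - x1) = (6) / (13) mod 19 = 18
x3 = s^2 - x1 - x2 mod 19 = 18^2 - 7 - 1 = 12
y3 = s (x1 - x3) - y1 mod 19 = 18 * (7 - 12) - 15 = 9

P + Q = (12, 9)


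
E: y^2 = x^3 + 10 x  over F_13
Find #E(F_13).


For each x in F_13, count y with y^2 = x^3 + 10 x + 0 mod 13:
  x = 0: RHS = 0, y in [0]  -> 1 point(s)
  x = 4: RHS = 0, y in [0]  -> 1 point(s)
  x = 6: RHS = 3, y in [4, 9]  -> 2 point(s)
  x = 7: RHS = 10, y in [6, 7]  -> 2 point(s)
  x = 9: RHS = 0, y in [0]  -> 1 point(s)
Affine points: 7. Add the point at infinity: total = 8.

#E(F_13) = 8


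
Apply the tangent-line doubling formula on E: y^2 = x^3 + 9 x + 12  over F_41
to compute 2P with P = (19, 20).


Doubling: s = (3 x1^2 + a) / (2 y1)
s = (3*19^2 + 9) / (2*20) mod 41 = 15
x3 = s^2 - 2 x1 mod 41 = 15^2 - 2*19 = 23
y3 = s (x1 - x3) - y1 mod 41 = 15 * (19 - 23) - 20 = 2

2P = (23, 2)


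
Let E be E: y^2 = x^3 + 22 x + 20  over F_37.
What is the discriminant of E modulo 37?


4 a^3 + 27 b^2 = 4*22^3 + 27*20^2 = 42592 + 10800 = 53392
Delta = -16 * (53392) = -854272
Delta mod 37 = 21

Delta = 21 (mod 37)


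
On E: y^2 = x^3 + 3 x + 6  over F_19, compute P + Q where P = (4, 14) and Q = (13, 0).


P != Q, so use the chord formula.
s = (y2 - y1) / (x2 - x1) = (5) / (9) mod 19 = 9
x3 = s^2 - x1 - x2 mod 19 = 9^2 - 4 - 13 = 7
y3 = s (x1 - x3) - y1 mod 19 = 9 * (4 - 7) - 14 = 16

P + Q = (7, 16)


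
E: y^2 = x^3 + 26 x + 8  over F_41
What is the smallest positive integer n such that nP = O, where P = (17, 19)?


Compute successive multiples of P until we hit O:
  1P = (17, 19)
  2P = (16, 25)
  3P = (3, 20)
  4P = (30, 20)
  5P = (27, 37)
  6P = (15, 1)
  7P = (8, 21)
  8P = (12, 30)
  ... (continuing to 18P)
  18P = O

ord(P) = 18


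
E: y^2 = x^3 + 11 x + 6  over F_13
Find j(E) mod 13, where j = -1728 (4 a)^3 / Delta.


Delta = -16(4 a^3 + 27 b^2) mod 13 = 1
-1728 * (4 a)^3 = -1728 * (4*11)^3 mod 13 = 8
j = 8 * 1^(-1) mod 13 = 8

j = 8 (mod 13)


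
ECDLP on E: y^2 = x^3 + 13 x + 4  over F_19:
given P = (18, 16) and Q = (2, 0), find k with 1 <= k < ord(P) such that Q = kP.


Enumerate multiples of P until we hit Q = (2, 0):
  1P = (18, 16)
  2P = (7, 18)
  3P = (0, 17)
  4P = (2, 0)
Match found at i = 4.

k = 4


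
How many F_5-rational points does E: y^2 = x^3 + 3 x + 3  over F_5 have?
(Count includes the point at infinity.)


For each x in F_5, count y with y^2 = x^3 + 3 x + 3 mod 5:
  x = 3: RHS = 4, y in [2, 3]  -> 2 point(s)
  x = 4: RHS = 4, y in [2, 3]  -> 2 point(s)
Affine points: 4. Add the point at infinity: total = 5.

#E(F_5) = 5


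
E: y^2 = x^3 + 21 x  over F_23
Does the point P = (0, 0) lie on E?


Check whether y^2 = x^3 + 21 x + 0 (mod 23) for (x, y) = (0, 0).
LHS: y^2 = 0^2 mod 23 = 0
RHS: x^3 + 21 x + 0 = 0^3 + 21*0 + 0 mod 23 = 0
LHS = RHS

Yes, on the curve


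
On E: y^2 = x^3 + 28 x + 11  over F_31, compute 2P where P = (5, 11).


Doubling: s = (3 x1^2 + a) / (2 y1)
s = (3*5^2 + 28) / (2*11) mod 31 = 23
x3 = s^2 - 2 x1 mod 31 = 23^2 - 2*5 = 23
y3 = s (x1 - x3) - y1 mod 31 = 23 * (5 - 23) - 11 = 9

2P = (23, 9)


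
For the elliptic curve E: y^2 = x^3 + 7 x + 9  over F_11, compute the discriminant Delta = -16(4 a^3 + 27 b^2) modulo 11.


4 a^3 + 27 b^2 = 4*7^3 + 27*9^2 = 1372 + 2187 = 3559
Delta = -16 * (3559) = -56944
Delta mod 11 = 3

Delta = 3 (mod 11)


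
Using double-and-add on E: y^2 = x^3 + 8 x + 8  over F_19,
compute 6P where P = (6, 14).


k = 6 = 110_2 (binary, LSB first: 011)
Double-and-add from P = (6, 14):
  bit 0 = 0: acc unchanged = O
  bit 1 = 1: acc = O + (4, 16) = (4, 16)
  bit 2 = 1: acc = (4, 16) + (1, 13) = (15, 11)

6P = (15, 11)


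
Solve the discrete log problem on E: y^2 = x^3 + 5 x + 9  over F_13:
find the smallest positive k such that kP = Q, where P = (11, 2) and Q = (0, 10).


Enumerate multiples of P until we hit Q = (0, 10):
  1P = (11, 2)
  2P = (5, 4)
  3P = (0, 3)
  4P = (12, 4)
  5P = (7, 6)
  6P = (9, 9)
  7P = (2, 12)
  8P = (3, 5)
  9P = (3, 8)
  10P = (2, 1)
  11P = (9, 4)
  12P = (7, 7)
  13P = (12, 9)
  14P = (0, 10)
Match found at i = 14.

k = 14


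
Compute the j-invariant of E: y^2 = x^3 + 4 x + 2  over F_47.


Delta = -16(4 a^3 + 27 b^2) mod 47 = 4
-1728 * (4 a)^3 = -1728 * (4*4)^3 mod 47 = 30
j = 30 * 4^(-1) mod 47 = 31

j = 31 (mod 47)


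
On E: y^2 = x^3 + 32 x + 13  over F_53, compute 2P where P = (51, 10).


Doubling: s = (3 x1^2 + a) / (2 y1)
s = (3*51^2 + 32) / (2*10) mod 53 = 34
x3 = s^2 - 2 x1 mod 53 = 34^2 - 2*51 = 47
y3 = s (x1 - x3) - y1 mod 53 = 34 * (51 - 47) - 10 = 20

2P = (47, 20)


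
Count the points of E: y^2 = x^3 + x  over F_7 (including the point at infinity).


For each x in F_7, count y with y^2 = x^3 + 1 x + 0 mod 7:
  x = 0: RHS = 0, y in [0]  -> 1 point(s)
  x = 1: RHS = 2, y in [3, 4]  -> 2 point(s)
  x = 3: RHS = 2, y in [3, 4]  -> 2 point(s)
  x = 5: RHS = 4, y in [2, 5]  -> 2 point(s)
Affine points: 7. Add the point at infinity: total = 8.

#E(F_7) = 8


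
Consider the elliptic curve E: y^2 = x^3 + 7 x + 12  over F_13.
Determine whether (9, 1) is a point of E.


Check whether y^2 = x^3 + 7 x + 12 (mod 13) for (x, y) = (9, 1).
LHS: y^2 = 1^2 mod 13 = 1
RHS: x^3 + 7 x + 12 = 9^3 + 7*9 + 12 mod 13 = 11
LHS != RHS

No, not on the curve


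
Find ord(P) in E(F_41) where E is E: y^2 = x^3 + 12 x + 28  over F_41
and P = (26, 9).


Compute successive multiples of P until we hit O:
  1P = (26, 9)
  2P = (5, 34)
  3P = (9, 2)
  4P = (10, 0)
  5P = (9, 39)
  6P = (5, 7)
  7P = (26, 32)
  8P = O

ord(P) = 8


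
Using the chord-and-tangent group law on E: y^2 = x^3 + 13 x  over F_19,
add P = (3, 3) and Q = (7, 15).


P != Q, so use the chord formula.
s = (y2 - y1) / (x2 - x1) = (12) / (4) mod 19 = 3
x3 = s^2 - x1 - x2 mod 19 = 3^2 - 3 - 7 = 18
y3 = s (x1 - x3) - y1 mod 19 = 3 * (3 - 18) - 3 = 9

P + Q = (18, 9)


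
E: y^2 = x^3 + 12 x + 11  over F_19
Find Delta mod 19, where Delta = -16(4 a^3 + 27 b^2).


4 a^3 + 27 b^2 = 4*12^3 + 27*11^2 = 6912 + 3267 = 10179
Delta = -16 * (10179) = -162864
Delta mod 19 = 4

Delta = 4 (mod 19)


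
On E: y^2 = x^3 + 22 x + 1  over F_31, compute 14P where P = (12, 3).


k = 14 = 1110_2 (binary, LSB first: 0111)
Double-and-add from P = (12, 3):
  bit 0 = 0: acc unchanged = O
  bit 1 = 1: acc = O + (25, 26) = (25, 26)
  bit 2 = 1: acc = (25, 26) + (26, 18) = (13, 2)
  bit 3 = 1: acc = (13, 2) + (28, 30) = (26, 13)

14P = (26, 13)


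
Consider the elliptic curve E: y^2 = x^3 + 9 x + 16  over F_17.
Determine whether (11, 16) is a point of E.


Check whether y^2 = x^3 + 9 x + 16 (mod 17) for (x, y) = (11, 16).
LHS: y^2 = 16^2 mod 17 = 1
RHS: x^3 + 9 x + 16 = 11^3 + 9*11 + 16 mod 17 = 1
LHS = RHS

Yes, on the curve


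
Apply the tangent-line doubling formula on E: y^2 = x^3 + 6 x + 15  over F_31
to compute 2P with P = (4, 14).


Doubling: s = (3 x1^2 + a) / (2 y1)
s = (3*4^2 + 6) / (2*14) mod 31 = 13
x3 = s^2 - 2 x1 mod 31 = 13^2 - 2*4 = 6
y3 = s (x1 - x3) - y1 mod 31 = 13 * (4 - 6) - 14 = 22

2P = (6, 22)


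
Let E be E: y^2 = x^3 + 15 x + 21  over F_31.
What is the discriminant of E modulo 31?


4 a^3 + 27 b^2 = 4*15^3 + 27*21^2 = 13500 + 11907 = 25407
Delta = -16 * (25407) = -406512
Delta mod 31 = 22

Delta = 22 (mod 31)


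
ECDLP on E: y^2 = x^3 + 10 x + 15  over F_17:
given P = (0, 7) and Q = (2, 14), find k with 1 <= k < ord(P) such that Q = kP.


Enumerate multiples of P until we hit Q = (2, 14):
  1P = (0, 7)
  2P = (13, 8)
  3P = (3, 15)
  4P = (6, 11)
  5P = (2, 3)
  6P = (2, 14)
Match found at i = 6.

k = 6


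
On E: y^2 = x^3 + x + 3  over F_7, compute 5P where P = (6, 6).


k = 5 = 101_2 (binary, LSB first: 101)
Double-and-add from P = (6, 6):
  bit 0 = 1: acc = O + (6, 6) = (6, 6)
  bit 1 = 0: acc unchanged = (6, 6)
  bit 2 = 1: acc = (6, 6) + (6, 6) = (6, 1)

5P = (6, 1)


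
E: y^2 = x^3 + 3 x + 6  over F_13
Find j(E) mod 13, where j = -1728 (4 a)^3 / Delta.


Delta = -16(4 a^3 + 27 b^2) mod 13 = 10
-1728 * (4 a)^3 = -1728 * (4*3)^3 mod 13 = 12
j = 12 * 10^(-1) mod 13 = 9

j = 9 (mod 13)


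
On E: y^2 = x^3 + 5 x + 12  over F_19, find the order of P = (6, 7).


Compute successive multiples of P until we hit O:
  1P = (6, 7)
  2P = (4, 1)
  3P = (18, 14)
  4P = (15, 2)
  5P = (3, 4)
  6P = (11, 7)
  7P = (2, 12)
  8P = (9, 11)
  ... (continuing to 19P)
  19P = O

ord(P) = 19


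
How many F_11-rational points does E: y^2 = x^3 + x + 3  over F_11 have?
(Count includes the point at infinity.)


For each x in F_11, count y with y^2 = x^3 + 1 x + 3 mod 11:
  x = 0: RHS = 3, y in [5, 6]  -> 2 point(s)
  x = 1: RHS = 5, y in [4, 7]  -> 2 point(s)
  x = 3: RHS = 0, y in [0]  -> 1 point(s)
  x = 4: RHS = 5, y in [4, 7]  -> 2 point(s)
  x = 5: RHS = 1, y in [1, 10]  -> 2 point(s)
  x = 6: RHS = 5, y in [4, 7]  -> 2 point(s)
  x = 7: RHS = 1, y in [1, 10]  -> 2 point(s)
  x = 9: RHS = 4, y in [2, 9]  -> 2 point(s)
  x = 10: RHS = 1, y in [1, 10]  -> 2 point(s)
Affine points: 17. Add the point at infinity: total = 18.

#E(F_11) = 18


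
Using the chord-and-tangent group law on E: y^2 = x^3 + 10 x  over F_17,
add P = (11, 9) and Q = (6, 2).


P != Q, so use the chord formula.
s = (y2 - y1) / (x2 - x1) = (10) / (12) mod 17 = 15
x3 = s^2 - x1 - x2 mod 17 = 15^2 - 11 - 6 = 4
y3 = s (x1 - x3) - y1 mod 17 = 15 * (11 - 4) - 9 = 11

P + Q = (4, 11)


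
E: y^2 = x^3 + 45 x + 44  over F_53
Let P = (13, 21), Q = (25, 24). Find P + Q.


P != Q, so use the chord formula.
s = (y2 - y1) / (x2 - x1) = (3) / (12) mod 53 = 40
x3 = s^2 - x1 - x2 mod 53 = 40^2 - 13 - 25 = 25
y3 = s (x1 - x3) - y1 mod 53 = 40 * (13 - 25) - 21 = 29

P + Q = (25, 29)


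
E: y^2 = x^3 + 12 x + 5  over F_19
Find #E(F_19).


For each x in F_19, count y with y^2 = x^3 + 12 x + 5 mod 19:
  x = 0: RHS = 5, y in [9, 10]  -> 2 point(s)
  x = 3: RHS = 11, y in [7, 12]  -> 2 point(s)
  x = 5: RHS = 0, y in [0]  -> 1 point(s)
  x = 8: RHS = 5, y in [9, 10]  -> 2 point(s)
  x = 9: RHS = 6, y in [5, 14]  -> 2 point(s)
  x = 10: RHS = 4, y in [2, 17]  -> 2 point(s)
  x = 11: RHS = 5, y in [9, 10]  -> 2 point(s)
  x = 15: RHS = 7, y in [8, 11]  -> 2 point(s)
  x = 17: RHS = 11, y in [7, 12]  -> 2 point(s)
  x = 18: RHS = 11, y in [7, 12]  -> 2 point(s)
Affine points: 19. Add the point at infinity: total = 20.

#E(F_19) = 20


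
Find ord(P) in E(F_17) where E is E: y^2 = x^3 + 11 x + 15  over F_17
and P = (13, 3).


Compute successive multiples of P until we hit O:
  1P = (13, 3)
  2P = (6, 12)
  3P = (0, 7)
  4P = (5, 5)
  5P = (15, 6)
  6P = (4, 2)
  7P = (4, 15)
  8P = (15, 11)
  ... (continuing to 13P)
  13P = O

ord(P) = 13


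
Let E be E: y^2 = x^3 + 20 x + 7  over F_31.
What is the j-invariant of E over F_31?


Delta = -16(4 a^3 + 27 b^2) mod 31 = 1
-1728 * (4 a)^3 = -1728 * (4*20)^3 mod 31 = 1
j = 1 * 1^(-1) mod 31 = 1

j = 1 (mod 31)


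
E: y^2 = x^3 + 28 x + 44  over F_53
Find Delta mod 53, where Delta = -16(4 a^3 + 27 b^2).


4 a^3 + 27 b^2 = 4*28^3 + 27*44^2 = 87808 + 52272 = 140080
Delta = -16 * (140080) = -2241280
Delta mod 53 = 37

Delta = 37 (mod 53)


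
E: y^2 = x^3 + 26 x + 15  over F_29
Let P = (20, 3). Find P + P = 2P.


Doubling: s = (3 x1^2 + a) / (2 y1)
s = (3*20^2 + 26) / (2*3) mod 29 = 11
x3 = s^2 - 2 x1 mod 29 = 11^2 - 2*20 = 23
y3 = s (x1 - x3) - y1 mod 29 = 11 * (20 - 23) - 3 = 22

2P = (23, 22)


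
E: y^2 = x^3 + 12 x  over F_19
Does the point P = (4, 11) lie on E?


Check whether y^2 = x^3 + 12 x + 0 (mod 19) for (x, y) = (4, 11).
LHS: y^2 = 11^2 mod 19 = 7
RHS: x^3 + 12 x + 0 = 4^3 + 12*4 + 0 mod 19 = 17
LHS != RHS

No, not on the curve


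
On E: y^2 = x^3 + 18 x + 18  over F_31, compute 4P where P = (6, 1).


k = 4 = 100_2 (binary, LSB first: 001)
Double-and-add from P = (6, 1):
  bit 0 = 0: acc unchanged = O
  bit 1 = 0: acc unchanged = O
  bit 2 = 1: acc = O + (10, 12) = (10, 12)

4P = (10, 12)


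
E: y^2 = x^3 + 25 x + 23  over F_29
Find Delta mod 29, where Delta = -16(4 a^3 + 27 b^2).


4 a^3 + 27 b^2 = 4*25^3 + 27*23^2 = 62500 + 14283 = 76783
Delta = -16 * (76783) = -1228528
Delta mod 29 = 28

Delta = 28 (mod 29)


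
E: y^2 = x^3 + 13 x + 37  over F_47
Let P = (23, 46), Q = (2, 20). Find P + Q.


P != Q, so use the chord formula.
s = (y2 - y1) / (x2 - x1) = (21) / (26) mod 47 = 46
x3 = s^2 - x1 - x2 mod 47 = 46^2 - 23 - 2 = 23
y3 = s (x1 - x3) - y1 mod 47 = 46 * (23 - 23) - 46 = 1

P + Q = (23, 1)


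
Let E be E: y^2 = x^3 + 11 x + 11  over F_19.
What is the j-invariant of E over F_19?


Delta = -16(4 a^3 + 27 b^2) mod 19 = 9
-1728 * (4 a)^3 = -1728 * (4*11)^3 mod 19 = 7
j = 7 * 9^(-1) mod 19 = 5

j = 5 (mod 19)


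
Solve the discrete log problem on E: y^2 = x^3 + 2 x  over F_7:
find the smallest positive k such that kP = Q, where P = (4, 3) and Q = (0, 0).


Enumerate multiples of P until we hit Q = (0, 0):
  1P = (4, 3)
  2P = (0, 0)
Match found at i = 2.

k = 2


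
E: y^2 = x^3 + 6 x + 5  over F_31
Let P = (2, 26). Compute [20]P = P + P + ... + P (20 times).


k = 20 = 10100_2 (binary, LSB first: 00101)
Double-and-add from P = (2, 26):
  bit 0 = 0: acc unchanged = O
  bit 1 = 0: acc unchanged = O
  bit 2 = 1: acc = O + (11, 21) = (11, 21)
  bit 3 = 0: acc unchanged = (11, 21)
  bit 4 = 1: acc = (11, 21) + (8, 21) = (12, 10)

20P = (12, 10)


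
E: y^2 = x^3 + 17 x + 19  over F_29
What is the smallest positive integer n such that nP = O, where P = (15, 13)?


Compute successive multiples of P until we hit O:
  1P = (15, 13)
  2P = (4, 21)
  3P = (17, 28)
  4P = (17, 1)
  5P = (4, 8)
  6P = (15, 16)
  7P = O

ord(P) = 7


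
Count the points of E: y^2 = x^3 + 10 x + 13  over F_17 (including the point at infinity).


For each x in F_17, count y with y^2 = x^3 + 10 x + 13 mod 17:
  x = 0: RHS = 13, y in [8, 9]  -> 2 point(s)
  x = 3: RHS = 2, y in [6, 11]  -> 2 point(s)
  x = 4: RHS = 15, y in [7, 10]  -> 2 point(s)
  x = 5: RHS = 1, y in [1, 16]  -> 2 point(s)
  x = 6: RHS = 0, y in [0]  -> 1 point(s)
  x = 7: RHS = 1, y in [1, 16]  -> 2 point(s)
  x = 9: RHS = 16, y in [4, 13]  -> 2 point(s)
  x = 10: RHS = 8, y in [5, 12]  -> 2 point(s)
  x = 11: RHS = 9, y in [3, 14]  -> 2 point(s)
  x = 12: RHS = 8, y in [5, 12]  -> 2 point(s)
  x = 15: RHS = 2, y in [6, 11]  -> 2 point(s)
  x = 16: RHS = 2, y in [6, 11]  -> 2 point(s)
Affine points: 23. Add the point at infinity: total = 24.

#E(F_17) = 24


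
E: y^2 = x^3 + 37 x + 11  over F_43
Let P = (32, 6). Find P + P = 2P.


Doubling: s = (3 x1^2 + a) / (2 y1)
s = (3*32^2 + 37) / (2*6) mod 43 = 19
x3 = s^2 - 2 x1 mod 43 = 19^2 - 2*32 = 39
y3 = s (x1 - x3) - y1 mod 43 = 19 * (32 - 39) - 6 = 33

2P = (39, 33)


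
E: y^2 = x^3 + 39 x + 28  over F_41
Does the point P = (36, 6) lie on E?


Check whether y^2 = x^3 + 39 x + 28 (mod 41) for (x, y) = (36, 6).
LHS: y^2 = 6^2 mod 41 = 36
RHS: x^3 + 39 x + 28 = 36^3 + 39*36 + 28 mod 41 = 36
LHS = RHS

Yes, on the curve


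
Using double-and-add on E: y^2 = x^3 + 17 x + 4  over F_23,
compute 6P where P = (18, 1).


k = 6 = 110_2 (binary, LSB first: 011)
Double-and-add from P = (18, 1):
  bit 0 = 0: acc unchanged = O
  bit 1 = 1: acc = O + (10, 22) = (10, 22)
  bit 2 = 1: acc = (10, 22) + (15, 0) = (10, 1)

6P = (10, 1)


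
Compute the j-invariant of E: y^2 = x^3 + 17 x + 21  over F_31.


Delta = -16(4 a^3 + 27 b^2) mod 31 = 15
-1728 * (4 a)^3 = -1728 * (4*17)^3 mod 31 = 23
j = 23 * 15^(-1) mod 31 = 16

j = 16 (mod 31)


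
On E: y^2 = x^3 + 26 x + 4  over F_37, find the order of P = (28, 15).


Compute successive multiples of P until we hit O:
  1P = (28, 15)
  2P = (14, 2)
  3P = (7, 23)
  4P = (30, 21)
  5P = (25, 31)
  6P = (33, 24)
  7P = (34, 26)
  8P = (2, 8)
  ... (continuing to 28P)
  28P = O

ord(P) = 28


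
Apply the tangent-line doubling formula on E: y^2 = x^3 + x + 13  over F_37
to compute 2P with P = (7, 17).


Doubling: s = (3 x1^2 + a) / (2 y1)
s = (3*7^2 + 1) / (2*17) mod 37 = 0
x3 = s^2 - 2 x1 mod 37 = 0^2 - 2*7 = 23
y3 = s (x1 - x3) - y1 mod 37 = 0 * (7 - 23) - 17 = 20

2P = (23, 20)


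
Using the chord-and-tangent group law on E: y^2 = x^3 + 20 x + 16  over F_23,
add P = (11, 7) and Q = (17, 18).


P != Q, so use the chord formula.
s = (y2 - y1) / (x2 - x1) = (11) / (6) mod 23 = 21
x3 = s^2 - x1 - x2 mod 23 = 21^2 - 11 - 17 = 22
y3 = s (x1 - x3) - y1 mod 23 = 21 * (11 - 22) - 7 = 15

P + Q = (22, 15)


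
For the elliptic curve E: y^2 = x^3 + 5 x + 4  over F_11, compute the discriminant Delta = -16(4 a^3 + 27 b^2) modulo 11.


4 a^3 + 27 b^2 = 4*5^3 + 27*4^2 = 500 + 432 = 932
Delta = -16 * (932) = -14912
Delta mod 11 = 4

Delta = 4 (mod 11)


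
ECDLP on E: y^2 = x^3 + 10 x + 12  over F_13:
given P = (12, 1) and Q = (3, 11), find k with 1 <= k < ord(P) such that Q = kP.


Enumerate multiples of P until we hit Q = (3, 11):
  1P = (12, 1)
  2P = (2, 12)
  3P = (11, 7)
  4P = (0, 5)
  5P = (4, 5)
  6P = (7, 3)
  7P = (3, 11)
Match found at i = 7.

k = 7


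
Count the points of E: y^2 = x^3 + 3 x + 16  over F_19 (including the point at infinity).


For each x in F_19, count y with y^2 = x^3 + 3 x + 16 mod 19:
  x = 0: RHS = 16, y in [4, 15]  -> 2 point(s)
  x = 1: RHS = 1, y in [1, 18]  -> 2 point(s)
  x = 2: RHS = 11, y in [7, 12]  -> 2 point(s)
  x = 4: RHS = 16, y in [4, 15]  -> 2 point(s)
  x = 5: RHS = 4, y in [2, 17]  -> 2 point(s)
  x = 7: RHS = 0, y in [0]  -> 1 point(s)
  x = 8: RHS = 1, y in [1, 18]  -> 2 point(s)
  x = 10: RHS = 1, y in [1, 18]  -> 2 point(s)
  x = 14: RHS = 9, y in [3, 16]  -> 2 point(s)
  x = 15: RHS = 16, y in [4, 15]  -> 2 point(s)
Affine points: 19. Add the point at infinity: total = 20.

#E(F_19) = 20


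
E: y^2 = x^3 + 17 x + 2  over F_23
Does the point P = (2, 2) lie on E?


Check whether y^2 = x^3 + 17 x + 2 (mod 23) for (x, y) = (2, 2).
LHS: y^2 = 2^2 mod 23 = 4
RHS: x^3 + 17 x + 2 = 2^3 + 17*2 + 2 mod 23 = 21
LHS != RHS

No, not on the curve


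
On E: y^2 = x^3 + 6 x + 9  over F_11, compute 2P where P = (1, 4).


k = 2 = 10_2 (binary, LSB first: 01)
Double-and-add from P = (1, 4):
  bit 0 = 0: acc unchanged = O
  bit 1 = 1: acc = O + (7, 3) = (7, 3)

2P = (7, 3)


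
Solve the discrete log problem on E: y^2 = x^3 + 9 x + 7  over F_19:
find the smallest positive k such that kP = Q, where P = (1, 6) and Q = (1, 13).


Enumerate multiples of P until we hit Q = (1, 13):
  1P = (1, 6)
  2P = (18, 15)
  3P = (6, 7)
  4P = (9, 0)
  5P = (6, 12)
  6P = (18, 4)
  7P = (1, 13)
Match found at i = 7.

k = 7


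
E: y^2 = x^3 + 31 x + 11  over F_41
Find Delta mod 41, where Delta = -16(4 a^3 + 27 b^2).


4 a^3 + 27 b^2 = 4*31^3 + 27*11^2 = 119164 + 3267 = 122431
Delta = -16 * (122431) = -1958896
Delta mod 41 = 2

Delta = 2 (mod 41)


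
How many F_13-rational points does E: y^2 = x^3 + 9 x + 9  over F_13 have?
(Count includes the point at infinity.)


For each x in F_13, count y with y^2 = x^3 + 9 x + 9 mod 13:
  x = 0: RHS = 9, y in [3, 10]  -> 2 point(s)
  x = 2: RHS = 9, y in [3, 10]  -> 2 point(s)
  x = 5: RHS = 10, y in [6, 7]  -> 2 point(s)
  x = 7: RHS = 12, y in [5, 8]  -> 2 point(s)
  x = 9: RHS = 0, y in [0]  -> 1 point(s)
  x = 11: RHS = 9, y in [3, 10]  -> 2 point(s)
  x = 12: RHS = 12, y in [5, 8]  -> 2 point(s)
Affine points: 13. Add the point at infinity: total = 14.

#E(F_13) = 14


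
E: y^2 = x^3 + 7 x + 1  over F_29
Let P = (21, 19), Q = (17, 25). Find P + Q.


P != Q, so use the chord formula.
s = (y2 - y1) / (x2 - x1) = (6) / (25) mod 29 = 13
x3 = s^2 - x1 - x2 mod 29 = 13^2 - 21 - 17 = 15
y3 = s (x1 - x3) - y1 mod 29 = 13 * (21 - 15) - 19 = 1

P + Q = (15, 1)


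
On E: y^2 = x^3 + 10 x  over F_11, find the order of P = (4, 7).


Compute successive multiples of P until we hit O:
  1P = (4, 7)
  2P = (4, 4)
  3P = O

ord(P) = 3


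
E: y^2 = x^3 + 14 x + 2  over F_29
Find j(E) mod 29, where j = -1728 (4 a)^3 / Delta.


Delta = -16(4 a^3 + 27 b^2) mod 29 = 20
-1728 * (4 a)^3 = -1728 * (4*14)^3 mod 29 = 20
j = 20 * 20^(-1) mod 29 = 1

j = 1 (mod 29)


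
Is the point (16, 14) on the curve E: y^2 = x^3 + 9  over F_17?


Check whether y^2 = x^3 + 0 x + 9 (mod 17) for (x, y) = (16, 14).
LHS: y^2 = 14^2 mod 17 = 9
RHS: x^3 + 0 x + 9 = 16^3 + 0*16 + 9 mod 17 = 8
LHS != RHS

No, not on the curve


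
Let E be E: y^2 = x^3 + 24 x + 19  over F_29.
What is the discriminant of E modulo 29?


4 a^3 + 27 b^2 = 4*24^3 + 27*19^2 = 55296 + 9747 = 65043
Delta = -16 * (65043) = -1040688
Delta mod 29 = 6

Delta = 6 (mod 29)


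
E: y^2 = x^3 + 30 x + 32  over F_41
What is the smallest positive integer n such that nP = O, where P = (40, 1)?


Compute successive multiples of P until we hit O:
  1P = (40, 1)
  2P = (18, 34)
  3P = (16, 4)
  4P = (10, 26)
  5P = (27, 36)
  6P = (14, 11)
  7P = (33, 31)
  8P = (19, 32)
  ... (continuing to 41P)
  41P = O

ord(P) = 41


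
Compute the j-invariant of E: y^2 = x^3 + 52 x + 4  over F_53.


Delta = -16(4 a^3 + 27 b^2) mod 53 = 42
-1728 * (4 a)^3 = -1728 * (4*52)^3 mod 53 = 34
j = 34 * 42^(-1) mod 53 = 21

j = 21 (mod 53)


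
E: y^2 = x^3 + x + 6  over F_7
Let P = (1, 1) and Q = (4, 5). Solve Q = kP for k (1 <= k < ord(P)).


Enumerate multiples of P until we hit Q = (4, 5):
  1P = (1, 1)
  2P = (2, 4)
  3P = (6, 5)
  4P = (4, 5)
Match found at i = 4.

k = 4


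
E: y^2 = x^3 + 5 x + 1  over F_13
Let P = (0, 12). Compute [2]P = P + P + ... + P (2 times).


k = 2 = 10_2 (binary, LSB first: 01)
Double-and-add from P = (0, 12):
  bit 0 = 0: acc unchanged = O
  bit 1 = 1: acc = O + (3, 2) = (3, 2)

2P = (3, 2)


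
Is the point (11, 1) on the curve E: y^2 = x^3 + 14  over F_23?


Check whether y^2 = x^3 + 0 x + 14 (mod 23) for (x, y) = (11, 1).
LHS: y^2 = 1^2 mod 23 = 1
RHS: x^3 + 0 x + 14 = 11^3 + 0*11 + 14 mod 23 = 11
LHS != RHS

No, not on the curve


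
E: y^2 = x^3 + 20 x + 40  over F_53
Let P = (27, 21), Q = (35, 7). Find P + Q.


P != Q, so use the chord formula.
s = (y2 - y1) / (x2 - x1) = (39) / (8) mod 53 = 38
x3 = s^2 - x1 - x2 mod 53 = 38^2 - 27 - 35 = 4
y3 = s (x1 - x3) - y1 mod 53 = 38 * (27 - 4) - 21 = 5

P + Q = (4, 5)


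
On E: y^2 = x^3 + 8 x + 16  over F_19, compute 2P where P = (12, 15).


Doubling: s = (3 x1^2 + a) / (2 y1)
s = (3*12^2 + 8) / (2*15) mod 19 = 2
x3 = s^2 - 2 x1 mod 19 = 2^2 - 2*12 = 18
y3 = s (x1 - x3) - y1 mod 19 = 2 * (12 - 18) - 15 = 11

2P = (18, 11)


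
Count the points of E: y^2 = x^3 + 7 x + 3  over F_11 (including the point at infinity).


For each x in F_11, count y with y^2 = x^3 + 7 x + 3 mod 11:
  x = 0: RHS = 3, y in [5, 6]  -> 2 point(s)
  x = 1: RHS = 0, y in [0]  -> 1 point(s)
  x = 2: RHS = 3, y in [5, 6]  -> 2 point(s)
  x = 5: RHS = 9, y in [3, 8]  -> 2 point(s)
  x = 9: RHS = 3, y in [5, 6]  -> 2 point(s)
Affine points: 9. Add the point at infinity: total = 10.

#E(F_11) = 10


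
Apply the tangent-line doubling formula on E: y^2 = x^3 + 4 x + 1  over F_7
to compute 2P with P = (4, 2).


Doubling: s = (3 x1^2 + a) / (2 y1)
s = (3*4^2 + 4) / (2*2) mod 7 = 6
x3 = s^2 - 2 x1 mod 7 = 6^2 - 2*4 = 0
y3 = s (x1 - x3) - y1 mod 7 = 6 * (4 - 0) - 2 = 1

2P = (0, 1)


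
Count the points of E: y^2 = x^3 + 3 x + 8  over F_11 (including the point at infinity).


For each x in F_11, count y with y^2 = x^3 + 3 x + 8 mod 11:
  x = 1: RHS = 1, y in [1, 10]  -> 2 point(s)
  x = 2: RHS = 0, y in [0]  -> 1 point(s)
  x = 3: RHS = 0, y in [0]  -> 1 point(s)
  x = 5: RHS = 5, y in [4, 7]  -> 2 point(s)
  x = 6: RHS = 0, y in [0]  -> 1 point(s)
  x = 7: RHS = 9, y in [3, 8]  -> 2 point(s)
  x = 8: RHS = 5, y in [4, 7]  -> 2 point(s)
  x = 9: RHS = 5, y in [4, 7]  -> 2 point(s)
  x = 10: RHS = 4, y in [2, 9]  -> 2 point(s)
Affine points: 15. Add the point at infinity: total = 16.

#E(F_11) = 16


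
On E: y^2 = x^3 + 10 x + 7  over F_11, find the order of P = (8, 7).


Compute successive multiples of P until we hit O:
  1P = (8, 7)
  2P = (9, 10)
  3P = (3, 8)
  4P = (4, 1)
  5P = (4, 10)
  6P = (3, 3)
  7P = (9, 1)
  8P = (8, 4)
  ... (continuing to 9P)
  9P = O

ord(P) = 9


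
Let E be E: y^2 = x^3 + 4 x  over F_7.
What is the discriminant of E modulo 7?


4 a^3 + 27 b^2 = 4*4^3 + 27*0^2 = 256 + 0 = 256
Delta = -16 * (256) = -4096
Delta mod 7 = 6

Delta = 6 (mod 7)


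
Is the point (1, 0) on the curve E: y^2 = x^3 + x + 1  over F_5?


Check whether y^2 = x^3 + 1 x + 1 (mod 5) for (x, y) = (1, 0).
LHS: y^2 = 0^2 mod 5 = 0
RHS: x^3 + 1 x + 1 = 1^3 + 1*1 + 1 mod 5 = 3
LHS != RHS

No, not on the curve


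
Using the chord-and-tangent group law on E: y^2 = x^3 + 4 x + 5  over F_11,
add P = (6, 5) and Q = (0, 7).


P != Q, so use the chord formula.
s = (y2 - y1) / (x2 - x1) = (2) / (5) mod 11 = 7
x3 = s^2 - x1 - x2 mod 11 = 7^2 - 6 - 0 = 10
y3 = s (x1 - x3) - y1 mod 11 = 7 * (6 - 10) - 5 = 0

P + Q = (10, 0)


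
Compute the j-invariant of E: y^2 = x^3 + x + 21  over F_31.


Delta = -16(4 a^3 + 27 b^2) mod 31 = 12
-1728 * (4 a)^3 = -1728 * (4*1)^3 mod 31 = 16
j = 16 * 12^(-1) mod 31 = 22

j = 22 (mod 31)


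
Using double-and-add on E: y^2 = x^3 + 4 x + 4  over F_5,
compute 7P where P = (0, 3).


k = 7 = 111_2 (binary, LSB first: 111)
Double-and-add from P = (0, 3):
  bit 0 = 1: acc = O + (0, 3) = (0, 3)
  bit 1 = 1: acc = (0, 3) + (1, 3) = (4, 2)
  bit 2 = 1: acc = (4, 2) + (2, 0) = (0, 2)

7P = (0, 2)


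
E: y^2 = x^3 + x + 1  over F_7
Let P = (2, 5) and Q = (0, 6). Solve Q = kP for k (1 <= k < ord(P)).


Enumerate multiples of P until we hit Q = (0, 6):
  1P = (2, 5)
  2P = (0, 6)
Match found at i = 2.

k = 2


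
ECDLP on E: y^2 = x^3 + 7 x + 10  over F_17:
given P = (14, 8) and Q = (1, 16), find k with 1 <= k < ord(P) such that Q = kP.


Enumerate multiples of P until we hit Q = (1, 16):
  1P = (14, 8)
  2P = (6, 9)
  3P = (1, 1)
  4P = (4, 0)
  5P = (1, 16)
Match found at i = 5.

k = 5


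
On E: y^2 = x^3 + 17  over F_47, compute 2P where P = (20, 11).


Doubling: s = (3 x1^2 + a) / (2 y1)
s = (3*20^2 + 0) / (2*11) mod 47 = 46
x3 = s^2 - 2 x1 mod 47 = 46^2 - 2*20 = 8
y3 = s (x1 - x3) - y1 mod 47 = 46 * (20 - 8) - 11 = 24

2P = (8, 24)


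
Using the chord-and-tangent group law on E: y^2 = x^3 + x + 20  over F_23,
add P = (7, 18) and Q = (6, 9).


P != Q, so use the chord formula.
s = (y2 - y1) / (x2 - x1) = (14) / (22) mod 23 = 9
x3 = s^2 - x1 - x2 mod 23 = 9^2 - 7 - 6 = 22
y3 = s (x1 - x3) - y1 mod 23 = 9 * (7 - 22) - 18 = 8

P + Q = (22, 8)


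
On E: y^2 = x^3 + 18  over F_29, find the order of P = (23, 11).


Compute successive multiples of P until we hit O:
  1P = (23, 11)
  2P = (21, 12)
  3P = (7, 10)
  4P = (22, 9)
  5P = (17, 1)
  6P = (24, 26)
  7P = (4, 13)
  8P = (9, 15)
  ... (continuing to 30P)
  30P = O

ord(P) = 30


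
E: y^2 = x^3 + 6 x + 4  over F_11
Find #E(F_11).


For each x in F_11, count y with y^2 = x^3 + 6 x + 4 mod 11:
  x = 0: RHS = 4, y in [2, 9]  -> 2 point(s)
  x = 1: RHS = 0, y in [0]  -> 1 point(s)
  x = 3: RHS = 5, y in [4, 7]  -> 2 point(s)
  x = 4: RHS = 4, y in [2, 9]  -> 2 point(s)
  x = 5: RHS = 5, y in [4, 7]  -> 2 point(s)
  x = 6: RHS = 3, y in [5, 6]  -> 2 point(s)
  x = 7: RHS = 4, y in [2, 9]  -> 2 point(s)
  x = 8: RHS = 3, y in [5, 6]  -> 2 point(s)
Affine points: 15. Add the point at infinity: total = 16.

#E(F_11) = 16


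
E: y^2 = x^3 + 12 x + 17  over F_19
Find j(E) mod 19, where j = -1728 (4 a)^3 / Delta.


Delta = -16(4 a^3 + 27 b^2) mod 19 = 8
-1728 * (4 a)^3 = -1728 * (4*12)^3 mod 19 = 12
j = 12 * 8^(-1) mod 19 = 11

j = 11 (mod 19)


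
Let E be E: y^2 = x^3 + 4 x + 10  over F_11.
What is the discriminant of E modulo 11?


4 a^3 + 27 b^2 = 4*4^3 + 27*10^2 = 256 + 2700 = 2956
Delta = -16 * (2956) = -47296
Delta mod 11 = 4

Delta = 4 (mod 11)


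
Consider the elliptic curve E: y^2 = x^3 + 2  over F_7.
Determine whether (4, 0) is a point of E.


Check whether y^2 = x^3 + 0 x + 2 (mod 7) for (x, y) = (4, 0).
LHS: y^2 = 0^2 mod 7 = 0
RHS: x^3 + 0 x + 2 = 4^3 + 0*4 + 2 mod 7 = 3
LHS != RHS

No, not on the curve


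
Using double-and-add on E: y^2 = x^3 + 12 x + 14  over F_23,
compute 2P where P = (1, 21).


k = 2 = 10_2 (binary, LSB first: 01)
Double-and-add from P = (1, 21):
  bit 0 = 0: acc unchanged = O
  bit 1 = 1: acc = O + (2, 0) = (2, 0)

2P = (2, 0)


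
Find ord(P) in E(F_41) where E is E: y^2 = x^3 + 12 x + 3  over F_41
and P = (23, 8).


Compute successive multiples of P until we hit O:
  1P = (23, 8)
  2P = (36, 33)
  3P = (25, 26)
  4P = (33, 25)
  5P = (17, 35)
  6P = (11, 20)
  7P = (8, 18)
  8P = (15, 14)
  ... (continuing to 49P)
  49P = O

ord(P) = 49


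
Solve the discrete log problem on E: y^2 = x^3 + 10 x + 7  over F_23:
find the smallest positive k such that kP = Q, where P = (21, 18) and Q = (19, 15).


Enumerate multiples of P until we hit Q = (19, 15):
  1P = (21, 18)
  2P = (7, 11)
  3P = (1, 15)
  4P = (2, 9)
  5P = (18, 4)
  6P = (16, 13)
  7P = (10, 16)
  8P = (8, 22)
  9P = (19, 15)
Match found at i = 9.

k = 9


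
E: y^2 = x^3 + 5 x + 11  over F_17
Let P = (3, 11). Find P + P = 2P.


Doubling: s = (3 x1^2 + a) / (2 y1)
s = (3*3^2 + 5) / (2*11) mod 17 = 3
x3 = s^2 - 2 x1 mod 17 = 3^2 - 2*3 = 3
y3 = s (x1 - x3) - y1 mod 17 = 3 * (3 - 3) - 11 = 6

2P = (3, 6)


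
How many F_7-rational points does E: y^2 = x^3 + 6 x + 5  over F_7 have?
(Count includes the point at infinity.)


For each x in F_7, count y with y^2 = x^3 + 6 x + 5 mod 7:
  x = 2: RHS = 4, y in [2, 5]  -> 2 point(s)
  x = 3: RHS = 1, y in [1, 6]  -> 2 point(s)
  x = 4: RHS = 2, y in [3, 4]  -> 2 point(s)
Affine points: 6. Add the point at infinity: total = 7.

#E(F_7) = 7


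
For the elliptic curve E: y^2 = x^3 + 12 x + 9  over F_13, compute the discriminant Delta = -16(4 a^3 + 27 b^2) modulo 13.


4 a^3 + 27 b^2 = 4*12^3 + 27*9^2 = 6912 + 2187 = 9099
Delta = -16 * (9099) = -145584
Delta mod 13 = 3

Delta = 3 (mod 13)


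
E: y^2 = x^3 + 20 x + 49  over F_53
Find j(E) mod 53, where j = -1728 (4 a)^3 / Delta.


Delta = -16(4 a^3 + 27 b^2) mod 53 = 11
-1728 * (4 a)^3 = -1728 * (4*20)^3 mod 53 = 49
j = 49 * 11^(-1) mod 53 = 43

j = 43 (mod 53)


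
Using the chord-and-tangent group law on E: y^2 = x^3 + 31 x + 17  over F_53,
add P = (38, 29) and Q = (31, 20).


P != Q, so use the chord formula.
s = (y2 - y1) / (x2 - x1) = (44) / (46) mod 53 = 24
x3 = s^2 - x1 - x2 mod 53 = 24^2 - 38 - 31 = 30
y3 = s (x1 - x3) - y1 mod 53 = 24 * (38 - 30) - 29 = 4

P + Q = (30, 4)


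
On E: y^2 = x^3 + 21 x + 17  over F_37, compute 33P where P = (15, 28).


k = 33 = 100001_2 (binary, LSB first: 100001)
Double-and-add from P = (15, 28):
  bit 0 = 1: acc = O + (15, 28) = (15, 28)
  bit 1 = 0: acc unchanged = (15, 28)
  bit 2 = 0: acc unchanged = (15, 28)
  bit 3 = 0: acc unchanged = (15, 28)
  bit 4 = 0: acc unchanged = (15, 28)
  bit 5 = 1: acc = (15, 28) + (14, 24) = (24, 10)

33P = (24, 10)


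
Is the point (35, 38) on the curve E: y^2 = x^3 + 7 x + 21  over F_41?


Check whether y^2 = x^3 + 7 x + 21 (mod 41) for (x, y) = (35, 38).
LHS: y^2 = 38^2 mod 41 = 9
RHS: x^3 + 7 x + 21 = 35^3 + 7*35 + 21 mod 41 = 9
LHS = RHS

Yes, on the curve


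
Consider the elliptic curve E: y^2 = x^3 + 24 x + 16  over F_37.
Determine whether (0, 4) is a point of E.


Check whether y^2 = x^3 + 24 x + 16 (mod 37) for (x, y) = (0, 4).
LHS: y^2 = 4^2 mod 37 = 16
RHS: x^3 + 24 x + 16 = 0^3 + 24*0 + 16 mod 37 = 16
LHS = RHS

Yes, on the curve


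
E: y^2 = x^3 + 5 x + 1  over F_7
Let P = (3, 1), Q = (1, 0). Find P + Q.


P != Q, so use the chord formula.
s = (y2 - y1) / (x2 - x1) = (6) / (5) mod 7 = 4
x3 = s^2 - x1 - x2 mod 7 = 4^2 - 3 - 1 = 5
y3 = s (x1 - x3) - y1 mod 7 = 4 * (3 - 5) - 1 = 5

P + Q = (5, 5)


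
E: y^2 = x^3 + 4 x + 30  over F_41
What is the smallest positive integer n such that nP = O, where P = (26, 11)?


Compute successive multiples of P until we hit O:
  1P = (26, 11)
  2P = (10, 2)
  3P = (9, 37)
  4P = (16, 34)
  5P = (17, 38)
  6P = (7, 14)
  7P = (12, 17)
  8P = (40, 36)
  ... (continuing to 22P)
  22P = O

ord(P) = 22


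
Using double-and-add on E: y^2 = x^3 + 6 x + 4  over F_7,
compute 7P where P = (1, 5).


k = 7 = 111_2 (binary, LSB first: 111)
Double-and-add from P = (1, 5):
  bit 0 = 1: acc = O + (1, 5) = (1, 5)
  bit 1 = 1: acc = (1, 5) + (0, 5) = (6, 2)
  bit 2 = 1: acc = (6, 2) + (4, 1) = (6, 5)

7P = (6, 5)


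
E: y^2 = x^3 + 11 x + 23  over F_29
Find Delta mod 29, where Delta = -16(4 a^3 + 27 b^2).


4 a^3 + 27 b^2 = 4*11^3 + 27*23^2 = 5324 + 14283 = 19607
Delta = -16 * (19607) = -313712
Delta mod 29 = 10

Delta = 10 (mod 29)


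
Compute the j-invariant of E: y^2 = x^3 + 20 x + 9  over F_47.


Delta = -16(4 a^3 + 27 b^2) mod 47 = 41
-1728 * (4 a)^3 = -1728 * (4*20)^3 mod 47 = 37
j = 37 * 41^(-1) mod 47 = 33

j = 33 (mod 47)


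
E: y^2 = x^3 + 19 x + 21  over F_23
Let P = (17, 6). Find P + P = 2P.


Doubling: s = (3 x1^2 + a) / (2 y1)
s = (3*17^2 + 19) / (2*6) mod 23 = 1
x3 = s^2 - 2 x1 mod 23 = 1^2 - 2*17 = 13
y3 = s (x1 - x3) - y1 mod 23 = 1 * (17 - 13) - 6 = 21

2P = (13, 21)


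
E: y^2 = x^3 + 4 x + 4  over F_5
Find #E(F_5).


For each x in F_5, count y with y^2 = x^3 + 4 x + 4 mod 5:
  x = 0: RHS = 4, y in [2, 3]  -> 2 point(s)
  x = 1: RHS = 4, y in [2, 3]  -> 2 point(s)
  x = 2: RHS = 0, y in [0]  -> 1 point(s)
  x = 4: RHS = 4, y in [2, 3]  -> 2 point(s)
Affine points: 7. Add the point at infinity: total = 8.

#E(F_5) = 8
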